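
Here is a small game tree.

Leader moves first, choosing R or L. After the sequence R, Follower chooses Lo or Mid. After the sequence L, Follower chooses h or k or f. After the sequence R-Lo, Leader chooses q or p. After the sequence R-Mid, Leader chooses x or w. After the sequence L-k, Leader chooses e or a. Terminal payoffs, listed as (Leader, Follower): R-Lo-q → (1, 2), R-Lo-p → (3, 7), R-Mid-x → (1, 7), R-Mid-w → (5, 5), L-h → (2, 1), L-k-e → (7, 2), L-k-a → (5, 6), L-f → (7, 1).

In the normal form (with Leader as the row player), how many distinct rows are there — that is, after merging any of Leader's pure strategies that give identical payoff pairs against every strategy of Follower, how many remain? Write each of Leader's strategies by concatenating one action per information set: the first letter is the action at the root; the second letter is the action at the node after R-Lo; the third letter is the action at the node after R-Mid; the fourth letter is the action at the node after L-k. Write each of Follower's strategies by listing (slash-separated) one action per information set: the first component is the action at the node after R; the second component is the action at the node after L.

6

Leader has 16 pure strategies: Rqxe, Rqxa, Rqwe, Rqwa, Rpxe, Rpxa, Rpwe, Rpwa, Lqxe, Lqxa, Lqwe, Lqwa, Lpxe, Lpxa, Lpwe, Lpwa. Columns: Lo/h, Lo/k, Lo/f, Mid/h, Mid/k, Mid/f.
{Rqxe, Rqxa} → row (1,2) (1,2) (1,2) (1,7) (1,7) (1,7)
{Rqwe, Rqwa} → row (1,2) (1,2) (1,2) (5,5) (5,5) (5,5)
{Rpxe, Rpxa} → row (3,7) (3,7) (3,7) (1,7) (1,7) (1,7)
{Rpwe, Rpwa} → row (3,7) (3,7) (3,7) (5,5) (5,5) (5,5)
{Lqxe, Lqwe, Lpxe, Lpwe} → row (2,1) (7,2) (7,1) (2,1) (7,2) (7,1)
{Lqxa, Lqwa, Lpxa, Lpwa} → row (2,1) (5,6) (7,1) (2,1) (5,6) (7,1)
That's 6 distinct rows out of 16 strategies.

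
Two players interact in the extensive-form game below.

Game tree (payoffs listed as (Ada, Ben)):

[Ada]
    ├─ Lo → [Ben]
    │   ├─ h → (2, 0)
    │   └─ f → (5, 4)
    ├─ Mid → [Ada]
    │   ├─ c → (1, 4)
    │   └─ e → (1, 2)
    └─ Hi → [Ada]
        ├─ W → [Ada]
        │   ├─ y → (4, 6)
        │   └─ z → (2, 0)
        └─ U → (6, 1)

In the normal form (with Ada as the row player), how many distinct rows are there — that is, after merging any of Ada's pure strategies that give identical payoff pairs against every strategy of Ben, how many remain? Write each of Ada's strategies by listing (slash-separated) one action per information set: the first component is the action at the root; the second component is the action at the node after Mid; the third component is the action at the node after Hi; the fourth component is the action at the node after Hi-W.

Ada has 24 pure strategies: Lo/c/W/y, Lo/c/W/z, Lo/c/U/y, Lo/c/U/z, Lo/e/W/y, Lo/e/W/z, Lo/e/U/y, Lo/e/U/z, Mid/c/W/y, Mid/c/W/z, Mid/c/U/y, Mid/c/U/z, Mid/e/W/y, Mid/e/W/z, Mid/e/U/y, Mid/e/U/z, Hi/c/W/y, Hi/c/W/z, Hi/c/U/y, Hi/c/U/z, Hi/e/W/y, Hi/e/W/z, Hi/e/U/y, Hi/e/U/z. Columns: h, f.
{Lo/c/W/y, Lo/c/W/z, Lo/c/U/y, Lo/c/U/z, Lo/e/W/y, Lo/e/W/z, Lo/e/U/y, Lo/e/U/z} → row (2,0) (5,4)
{Mid/c/W/y, Mid/c/W/z, Mid/c/U/y, Mid/c/U/z} → row (1,4) (1,4)
{Mid/e/W/y, Mid/e/W/z, Mid/e/U/y, Mid/e/U/z} → row (1,2) (1,2)
{Hi/c/W/y, Hi/e/W/y} → row (4,6) (4,6)
{Hi/c/W/z, Hi/e/W/z} → row (2,0) (2,0)
{Hi/c/U/y, Hi/c/U/z, Hi/e/U/y, Hi/e/U/z} → row (6,1) (6,1)
That's 6 distinct rows out of 24 strategies.

6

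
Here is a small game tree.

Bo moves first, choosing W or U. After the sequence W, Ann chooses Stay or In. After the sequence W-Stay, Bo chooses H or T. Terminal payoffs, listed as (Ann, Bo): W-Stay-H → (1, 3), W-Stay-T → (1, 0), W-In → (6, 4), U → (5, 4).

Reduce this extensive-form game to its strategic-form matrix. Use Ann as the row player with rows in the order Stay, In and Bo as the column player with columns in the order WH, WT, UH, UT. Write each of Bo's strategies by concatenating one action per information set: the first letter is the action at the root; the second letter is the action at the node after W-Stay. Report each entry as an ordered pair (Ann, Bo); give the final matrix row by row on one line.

Row Stay: WH→(1,3), WT→(1,0), UH→(5,4), UT→(5,4)
Row In: WH→(6,4), WT→(6,4), UH→(5,4), UT→(5,4)

Stay: (1,3) (1,0) (5,4) (5,4) | In: (6,4) (6,4) (5,4) (5,4)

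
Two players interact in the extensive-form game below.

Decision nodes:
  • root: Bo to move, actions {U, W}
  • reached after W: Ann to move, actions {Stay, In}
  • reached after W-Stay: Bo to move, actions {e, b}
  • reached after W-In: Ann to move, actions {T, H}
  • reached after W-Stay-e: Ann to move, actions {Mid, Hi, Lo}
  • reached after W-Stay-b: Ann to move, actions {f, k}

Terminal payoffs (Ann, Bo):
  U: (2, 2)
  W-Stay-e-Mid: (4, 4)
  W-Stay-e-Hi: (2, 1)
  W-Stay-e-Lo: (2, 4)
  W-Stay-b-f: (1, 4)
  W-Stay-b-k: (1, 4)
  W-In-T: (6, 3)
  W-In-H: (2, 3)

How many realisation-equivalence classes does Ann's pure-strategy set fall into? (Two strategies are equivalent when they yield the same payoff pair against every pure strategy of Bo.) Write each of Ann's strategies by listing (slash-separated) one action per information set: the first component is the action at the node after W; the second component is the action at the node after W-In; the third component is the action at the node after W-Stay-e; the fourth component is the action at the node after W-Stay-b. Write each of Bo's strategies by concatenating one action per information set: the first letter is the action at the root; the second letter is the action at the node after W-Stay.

5

Ann has 24 pure strategies: Stay/T/Mid/f, Stay/T/Mid/k, Stay/T/Hi/f, Stay/T/Hi/k, Stay/T/Lo/f, Stay/T/Lo/k, Stay/H/Mid/f, Stay/H/Mid/k, Stay/H/Hi/f, Stay/H/Hi/k, Stay/H/Lo/f, Stay/H/Lo/k, In/T/Mid/f, In/T/Mid/k, In/T/Hi/f, In/T/Hi/k, In/T/Lo/f, In/T/Lo/k, In/H/Mid/f, In/H/Mid/k, In/H/Hi/f, In/H/Hi/k, In/H/Lo/f, In/H/Lo/k. Columns: Ue, Ub, We, Wb.
{Stay/T/Mid/f, Stay/T/Mid/k, Stay/H/Mid/f, Stay/H/Mid/k} → row (2,2) (2,2) (4,4) (1,4)
{Stay/T/Hi/f, Stay/T/Hi/k, Stay/H/Hi/f, Stay/H/Hi/k} → row (2,2) (2,2) (2,1) (1,4)
{Stay/T/Lo/f, Stay/T/Lo/k, Stay/H/Lo/f, Stay/H/Lo/k} → row (2,2) (2,2) (2,4) (1,4)
{In/T/Mid/f, In/T/Mid/k, In/T/Hi/f, In/T/Hi/k, In/T/Lo/f, In/T/Lo/k} → row (2,2) (2,2) (6,3) (6,3)
{In/H/Mid/f, In/H/Mid/k, In/H/Hi/f, In/H/Hi/k, In/H/Lo/f, In/H/Lo/k} → row (2,2) (2,2) (2,3) (2,3)
That's 5 distinct rows out of 24 strategies.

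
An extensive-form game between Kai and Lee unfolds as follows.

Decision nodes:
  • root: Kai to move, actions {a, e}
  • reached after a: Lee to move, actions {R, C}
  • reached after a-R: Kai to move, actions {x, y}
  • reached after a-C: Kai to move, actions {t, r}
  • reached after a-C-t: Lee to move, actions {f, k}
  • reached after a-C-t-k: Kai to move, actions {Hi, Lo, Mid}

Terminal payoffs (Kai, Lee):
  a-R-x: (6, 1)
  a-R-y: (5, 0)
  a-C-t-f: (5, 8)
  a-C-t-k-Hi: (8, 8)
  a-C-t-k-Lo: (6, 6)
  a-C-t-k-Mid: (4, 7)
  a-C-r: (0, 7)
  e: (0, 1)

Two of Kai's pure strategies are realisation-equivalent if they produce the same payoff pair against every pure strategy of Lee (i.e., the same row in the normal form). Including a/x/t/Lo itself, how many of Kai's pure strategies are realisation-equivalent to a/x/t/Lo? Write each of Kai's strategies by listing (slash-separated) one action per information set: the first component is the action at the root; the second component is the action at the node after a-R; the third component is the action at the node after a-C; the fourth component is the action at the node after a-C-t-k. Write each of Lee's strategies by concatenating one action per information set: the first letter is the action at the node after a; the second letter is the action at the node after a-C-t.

1

Row for a/x/t/Lo (columns Rf, Rk, Cf, Ck): (6,1) (6,1) (5,8) (6,6).
Every one of Kai's information sets is on the play path for some reply by Lee when Kai follows a/x/t/Lo.
Changing the action at any of them therefore changes at least one column, so only a/x/t/Lo itself gives this row.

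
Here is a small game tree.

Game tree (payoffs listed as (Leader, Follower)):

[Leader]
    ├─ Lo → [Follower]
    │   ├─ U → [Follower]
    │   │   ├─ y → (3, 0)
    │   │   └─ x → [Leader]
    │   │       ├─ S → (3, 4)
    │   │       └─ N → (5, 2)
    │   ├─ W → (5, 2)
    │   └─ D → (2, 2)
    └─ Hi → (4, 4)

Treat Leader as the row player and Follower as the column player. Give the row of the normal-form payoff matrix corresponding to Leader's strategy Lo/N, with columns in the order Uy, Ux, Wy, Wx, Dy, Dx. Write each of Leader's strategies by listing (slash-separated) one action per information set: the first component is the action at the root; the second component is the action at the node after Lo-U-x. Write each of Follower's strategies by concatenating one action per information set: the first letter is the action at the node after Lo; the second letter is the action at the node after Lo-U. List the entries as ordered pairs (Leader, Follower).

vs Uy: Leader plays Lo → Follower plays U at [Lo] → Follower plays y at [Lo-U] → (3, 0)
vs Ux: Leader plays Lo → Follower plays U at [Lo] → Follower plays x at [Lo-U] → Leader plays N at [Lo-U-x] → (5, 2)
vs Wy: Leader plays Lo → Follower plays W at [Lo] → (5, 2)
vs Wx: Leader plays Lo → Follower plays W at [Lo] → (5, 2)
vs Dy: Leader plays Lo → Follower plays D at [Lo] → (2, 2)
vs Dx: Leader plays Lo → Follower plays D at [Lo] → (2, 2)

(3,0) (5,2) (5,2) (5,2) (2,2) (2,2)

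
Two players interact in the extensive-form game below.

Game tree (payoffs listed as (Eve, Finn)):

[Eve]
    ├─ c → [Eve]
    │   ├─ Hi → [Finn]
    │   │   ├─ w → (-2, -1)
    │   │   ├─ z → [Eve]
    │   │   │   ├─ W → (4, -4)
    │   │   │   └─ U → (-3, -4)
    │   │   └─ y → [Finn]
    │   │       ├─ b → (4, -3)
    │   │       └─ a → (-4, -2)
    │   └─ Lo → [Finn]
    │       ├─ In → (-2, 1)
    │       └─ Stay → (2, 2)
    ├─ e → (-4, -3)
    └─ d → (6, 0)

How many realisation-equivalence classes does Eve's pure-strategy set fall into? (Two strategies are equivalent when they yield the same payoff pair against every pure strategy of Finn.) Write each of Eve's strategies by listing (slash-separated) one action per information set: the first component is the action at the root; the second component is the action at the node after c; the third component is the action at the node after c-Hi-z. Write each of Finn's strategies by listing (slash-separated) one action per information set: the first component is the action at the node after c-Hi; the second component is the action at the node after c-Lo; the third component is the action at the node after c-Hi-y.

5

Eve has 12 pure strategies: c/Hi/W, c/Hi/U, c/Lo/W, c/Lo/U, e/Hi/W, e/Hi/U, e/Lo/W, e/Lo/U, d/Hi/W, d/Hi/U, d/Lo/W, d/Lo/U. Columns: w/In/b, w/In/a, w/Stay/b, w/Stay/a, z/In/b, z/In/a, z/Stay/b, z/Stay/a, y/In/b, y/In/a, y/Stay/b, y/Stay/a.
{c/Hi/W} → row (-2,-1) (-2,-1) (-2,-1) (-2,-1) (4,-4) (4,-4) (4,-4) (4,-4) (4,-3) (-4,-2) (4,-3) (-4,-2)
{c/Hi/U} → row (-2,-1) (-2,-1) (-2,-1) (-2,-1) (-3,-4) (-3,-4) (-3,-4) (-3,-4) (4,-3) (-4,-2) (4,-3) (-4,-2)
{c/Lo/W, c/Lo/U} → row (-2,1) (-2,1) (2,2) (2,2) (-2,1) (-2,1) (2,2) (2,2) (-2,1) (-2,1) (2,2) (2,2)
{e/Hi/W, e/Hi/U, e/Lo/W, e/Lo/U} → row (-4,-3) (-4,-3) (-4,-3) (-4,-3) (-4,-3) (-4,-3) (-4,-3) (-4,-3) (-4,-3) (-4,-3) (-4,-3) (-4,-3)
{d/Hi/W, d/Hi/U, d/Lo/W, d/Lo/U} → row (6,0) (6,0) (6,0) (6,0) (6,0) (6,0) (6,0) (6,0) (6,0) (6,0) (6,0) (6,0)
That's 5 distinct rows out of 12 strategies.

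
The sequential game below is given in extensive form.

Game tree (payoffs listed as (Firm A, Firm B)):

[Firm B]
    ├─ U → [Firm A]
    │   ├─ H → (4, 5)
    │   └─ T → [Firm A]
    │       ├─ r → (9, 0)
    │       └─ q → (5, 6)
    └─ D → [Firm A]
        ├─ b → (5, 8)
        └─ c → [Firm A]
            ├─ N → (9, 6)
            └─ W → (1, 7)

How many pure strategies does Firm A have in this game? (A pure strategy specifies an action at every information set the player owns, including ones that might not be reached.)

16

Firm A owns the node after U with actions {H, T} — two choices.
Firm A owns the node after D with actions {b, c} — two choices.
Firm A owns the node after U-T with actions {r, q} — two choices.
Firm A owns the node after D-c with actions {N, W} — two choices.
A pure strategy fixes one action at each information set independently, so the count is the product 2 × 2 × 2 × 2 = 16.
(For reference, Firm B has 2 pure strategies, giving a 16×2 normal-form matrix.)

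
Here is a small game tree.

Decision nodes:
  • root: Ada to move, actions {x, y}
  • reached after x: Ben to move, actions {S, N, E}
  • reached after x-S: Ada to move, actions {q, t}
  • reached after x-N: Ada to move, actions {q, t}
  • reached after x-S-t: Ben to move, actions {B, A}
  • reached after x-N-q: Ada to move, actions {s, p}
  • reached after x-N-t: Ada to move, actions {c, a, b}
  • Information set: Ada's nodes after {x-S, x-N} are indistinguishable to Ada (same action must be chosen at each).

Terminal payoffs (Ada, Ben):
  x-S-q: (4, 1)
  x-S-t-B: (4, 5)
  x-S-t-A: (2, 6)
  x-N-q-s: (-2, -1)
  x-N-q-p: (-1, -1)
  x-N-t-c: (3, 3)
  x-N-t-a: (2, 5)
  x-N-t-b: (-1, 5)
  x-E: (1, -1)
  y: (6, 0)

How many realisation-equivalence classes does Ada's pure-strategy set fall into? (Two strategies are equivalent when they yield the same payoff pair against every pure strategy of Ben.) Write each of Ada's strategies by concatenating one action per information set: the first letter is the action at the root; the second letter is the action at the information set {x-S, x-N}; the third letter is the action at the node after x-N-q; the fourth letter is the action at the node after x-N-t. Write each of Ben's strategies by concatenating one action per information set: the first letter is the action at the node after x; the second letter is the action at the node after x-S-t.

6

Ada has 24 pure strategies: xqsc, xqsa, xqsb, xqpc, xqpa, xqpb, xtsc, xtsa, xtsb, xtpc, xtpa, xtpb, yqsc, yqsa, yqsb, yqpc, yqpa, yqpb, ytsc, ytsa, ytsb, ytpc, ytpa, ytpb. Columns: SB, SA, NB, NA, EB, EA.
{xqsc, xqsa, xqsb} → row (4,1) (4,1) (-2,-1) (-2,-1) (1,-1) (1,-1)
{xqpc, xqpa, xqpb} → row (4,1) (4,1) (-1,-1) (-1,-1) (1,-1) (1,-1)
{xtsc, xtpc} → row (4,5) (2,6) (3,3) (3,3) (1,-1) (1,-1)
{xtsa, xtpa} → row (4,5) (2,6) (2,5) (2,5) (1,-1) (1,-1)
{xtsb, xtpb} → row (4,5) (2,6) (-1,5) (-1,5) (1,-1) (1,-1)
{yqsc, yqsa, yqsb, yqpc, yqpa, yqpb, ytsc, ytsa, ytsb, ytpc, ytpa, ytpb} → row (6,0) (6,0) (6,0) (6,0) (6,0) (6,0)
That's 6 distinct rows out of 24 strategies.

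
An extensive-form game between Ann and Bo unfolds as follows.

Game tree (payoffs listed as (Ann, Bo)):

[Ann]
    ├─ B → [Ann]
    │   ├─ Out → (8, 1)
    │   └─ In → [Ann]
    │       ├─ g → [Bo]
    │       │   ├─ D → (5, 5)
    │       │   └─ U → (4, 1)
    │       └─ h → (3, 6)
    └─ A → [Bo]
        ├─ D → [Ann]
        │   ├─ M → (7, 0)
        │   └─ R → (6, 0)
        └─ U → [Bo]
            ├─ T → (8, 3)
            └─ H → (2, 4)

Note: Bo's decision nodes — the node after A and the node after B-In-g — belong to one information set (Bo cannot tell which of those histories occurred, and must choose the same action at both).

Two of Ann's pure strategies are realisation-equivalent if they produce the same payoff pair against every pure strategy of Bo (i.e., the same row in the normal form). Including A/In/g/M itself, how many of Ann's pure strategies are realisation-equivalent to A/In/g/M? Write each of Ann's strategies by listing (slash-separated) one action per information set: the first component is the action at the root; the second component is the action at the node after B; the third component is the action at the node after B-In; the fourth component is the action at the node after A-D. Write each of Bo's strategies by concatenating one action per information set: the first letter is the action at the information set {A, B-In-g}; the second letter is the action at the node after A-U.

4

Row for A/In/g/M (columns DT, DH, UT, UH): (7,0) (7,0) (8,3) (2,4).
Under A/In/g/M, Ann's choice at the node after B and at the node after B-In can never be reached regardless of what Bo does, so varying those choices leaves every outcome unchanged.
Holding the reachable choices fixed and varying the unreachable ones freely already gives 2 × 2 = 4 equivalent strategies.
No other strategy reproduces this row, so those 4 are the full class: A/Out/g/M, A/Out/h/M, A/In/g/M, A/In/h/M.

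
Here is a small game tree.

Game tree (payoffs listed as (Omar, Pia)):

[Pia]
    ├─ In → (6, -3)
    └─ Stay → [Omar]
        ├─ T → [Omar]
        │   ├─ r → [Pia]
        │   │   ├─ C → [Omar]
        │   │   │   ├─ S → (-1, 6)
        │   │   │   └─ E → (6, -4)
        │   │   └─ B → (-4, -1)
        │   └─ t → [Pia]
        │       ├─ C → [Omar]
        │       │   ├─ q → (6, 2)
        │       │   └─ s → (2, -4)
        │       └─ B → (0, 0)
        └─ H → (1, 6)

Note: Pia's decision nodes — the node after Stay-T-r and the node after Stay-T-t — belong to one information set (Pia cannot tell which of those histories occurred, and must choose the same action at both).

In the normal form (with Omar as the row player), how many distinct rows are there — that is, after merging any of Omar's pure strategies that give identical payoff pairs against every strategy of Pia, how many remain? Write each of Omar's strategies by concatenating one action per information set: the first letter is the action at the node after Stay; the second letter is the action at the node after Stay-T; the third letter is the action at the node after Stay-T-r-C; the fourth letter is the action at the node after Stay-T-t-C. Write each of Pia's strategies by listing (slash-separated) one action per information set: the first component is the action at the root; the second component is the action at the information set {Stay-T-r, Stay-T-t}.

Omar has 16 pure strategies: TrSq, TrSs, TrEq, TrEs, TtSq, TtSs, TtEq, TtEs, HrSq, HrSs, HrEq, HrEs, HtSq, HtSs, HtEq, HtEs. Columns: In/C, In/B, Stay/C, Stay/B.
{TrSq, TrSs} → row (6,-3) (6,-3) (-1,6) (-4,-1)
{TrEq, TrEs} → row (6,-3) (6,-3) (6,-4) (-4,-1)
{TtSq, TtEq} → row (6,-3) (6,-3) (6,2) (0,0)
{TtSs, TtEs} → row (6,-3) (6,-3) (2,-4) (0,0)
{HrSq, HrSs, HrEq, HrEs, HtSq, HtSs, HtEq, HtEs} → row (6,-3) (6,-3) (1,6) (1,6)
That's 5 distinct rows out of 16 strategies.

5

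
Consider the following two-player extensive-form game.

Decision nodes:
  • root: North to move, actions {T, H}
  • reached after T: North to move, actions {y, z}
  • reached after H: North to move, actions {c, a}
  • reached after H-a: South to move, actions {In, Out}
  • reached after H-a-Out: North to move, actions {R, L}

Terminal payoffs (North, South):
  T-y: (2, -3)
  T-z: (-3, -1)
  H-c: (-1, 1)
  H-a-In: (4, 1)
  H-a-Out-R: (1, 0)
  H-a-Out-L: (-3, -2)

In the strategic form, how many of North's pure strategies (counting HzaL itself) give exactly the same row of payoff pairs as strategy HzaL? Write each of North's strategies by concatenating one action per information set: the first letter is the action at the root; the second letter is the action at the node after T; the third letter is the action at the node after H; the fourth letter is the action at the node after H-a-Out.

Row for HzaL (columns In, Out): (4,1) (-3,-2).
Under HzaL, North's choice at the node after T can never be reached regardless of what South does, so varying those choices leaves every outcome unchanged.
Holding the reachable choices fixed and varying the unreachable one freely already gives 2 equivalent strategies.
No other strategy reproduces this row, so those 2 are the full class: HyaL, HzaL.

2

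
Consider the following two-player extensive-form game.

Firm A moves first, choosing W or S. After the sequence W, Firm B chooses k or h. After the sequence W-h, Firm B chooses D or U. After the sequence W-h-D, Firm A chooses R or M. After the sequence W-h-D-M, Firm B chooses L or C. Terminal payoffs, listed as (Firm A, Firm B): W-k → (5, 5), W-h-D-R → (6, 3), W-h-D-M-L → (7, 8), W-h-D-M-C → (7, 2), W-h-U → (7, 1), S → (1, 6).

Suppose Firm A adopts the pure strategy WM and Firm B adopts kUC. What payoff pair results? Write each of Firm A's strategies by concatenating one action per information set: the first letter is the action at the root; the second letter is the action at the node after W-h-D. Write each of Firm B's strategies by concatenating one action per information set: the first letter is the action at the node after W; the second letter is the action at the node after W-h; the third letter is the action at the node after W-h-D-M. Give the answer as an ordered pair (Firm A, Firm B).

(5, 5)

Trace the play path from the root:
  Firm A plays W
  Firm B plays k at [W]
→ terminal payoff (5, 5).
(Firm A's choice at the node after W-h-D is never reached on this path, so it doesn't affect the outcome.)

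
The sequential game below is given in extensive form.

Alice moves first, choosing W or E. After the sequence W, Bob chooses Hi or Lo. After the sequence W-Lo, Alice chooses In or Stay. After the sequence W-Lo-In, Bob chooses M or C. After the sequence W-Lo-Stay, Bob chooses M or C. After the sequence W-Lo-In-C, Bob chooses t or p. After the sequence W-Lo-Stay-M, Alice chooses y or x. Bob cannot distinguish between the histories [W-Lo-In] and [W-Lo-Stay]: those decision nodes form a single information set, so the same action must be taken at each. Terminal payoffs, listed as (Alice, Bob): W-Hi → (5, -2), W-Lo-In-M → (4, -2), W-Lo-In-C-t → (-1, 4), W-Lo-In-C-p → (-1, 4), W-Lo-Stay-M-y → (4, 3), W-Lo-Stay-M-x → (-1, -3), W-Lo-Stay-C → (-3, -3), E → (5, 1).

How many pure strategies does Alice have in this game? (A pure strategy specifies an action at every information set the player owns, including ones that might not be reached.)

8

Alice owns the root with actions {W, E} — two choices.
Alice owns the node after W-Lo with actions {In, Stay} — two choices.
Alice owns the node after W-Lo-Stay-M with actions {y, x} — two choices.
A pure strategy fixes one action at each information set independently, so the count is the product 2 × 2 × 2 = 8.
(For reference, Bob has 8 pure strategies, giving a 8×8 normal-form matrix.)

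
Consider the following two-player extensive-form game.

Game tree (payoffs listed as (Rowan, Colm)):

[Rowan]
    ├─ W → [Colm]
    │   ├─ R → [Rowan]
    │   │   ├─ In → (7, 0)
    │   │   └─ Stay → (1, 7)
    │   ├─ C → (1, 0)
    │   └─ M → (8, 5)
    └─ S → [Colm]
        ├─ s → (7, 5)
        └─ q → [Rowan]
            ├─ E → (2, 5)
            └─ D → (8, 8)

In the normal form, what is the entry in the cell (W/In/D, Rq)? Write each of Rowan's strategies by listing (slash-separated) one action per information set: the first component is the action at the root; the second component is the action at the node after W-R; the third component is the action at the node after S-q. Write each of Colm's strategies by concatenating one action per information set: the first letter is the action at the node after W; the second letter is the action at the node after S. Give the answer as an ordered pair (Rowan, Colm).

(7, 0)

Trace the play path from the root:
  Rowan plays W
  Colm plays R at [W]
  Rowan plays In at [W-R]
→ terminal payoff (7, 0).
(Rowan's choice at the node after S-q is never reached on this path, so it doesn't affect the outcome.)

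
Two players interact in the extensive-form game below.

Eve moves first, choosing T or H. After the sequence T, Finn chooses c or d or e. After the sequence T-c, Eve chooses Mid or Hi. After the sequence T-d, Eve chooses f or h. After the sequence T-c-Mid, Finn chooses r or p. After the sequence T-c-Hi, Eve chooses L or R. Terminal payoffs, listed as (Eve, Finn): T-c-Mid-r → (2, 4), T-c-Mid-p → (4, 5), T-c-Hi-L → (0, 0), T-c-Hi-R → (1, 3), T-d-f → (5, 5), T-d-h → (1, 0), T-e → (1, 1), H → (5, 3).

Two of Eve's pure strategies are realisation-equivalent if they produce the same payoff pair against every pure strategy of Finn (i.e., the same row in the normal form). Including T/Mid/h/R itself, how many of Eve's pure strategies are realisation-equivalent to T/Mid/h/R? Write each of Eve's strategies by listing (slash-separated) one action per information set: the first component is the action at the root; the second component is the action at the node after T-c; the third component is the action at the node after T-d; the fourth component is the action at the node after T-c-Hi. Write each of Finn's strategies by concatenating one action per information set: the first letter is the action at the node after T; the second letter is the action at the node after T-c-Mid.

Row for T/Mid/h/R (columns cr, cp, dr, dp, er, ep): (2,4) (4,5) (1,0) (1,0) (1,1) (1,1).
Under T/Mid/h/R, Eve's choice at the node after T-c-Hi can never be reached regardless of what Finn does, so varying those choices leaves every outcome unchanged.
Holding the reachable choices fixed and varying the unreachable one freely already gives 2 equivalent strategies.
No other strategy reproduces this row, so those 2 are the full class: T/Mid/h/L, T/Mid/h/R.

2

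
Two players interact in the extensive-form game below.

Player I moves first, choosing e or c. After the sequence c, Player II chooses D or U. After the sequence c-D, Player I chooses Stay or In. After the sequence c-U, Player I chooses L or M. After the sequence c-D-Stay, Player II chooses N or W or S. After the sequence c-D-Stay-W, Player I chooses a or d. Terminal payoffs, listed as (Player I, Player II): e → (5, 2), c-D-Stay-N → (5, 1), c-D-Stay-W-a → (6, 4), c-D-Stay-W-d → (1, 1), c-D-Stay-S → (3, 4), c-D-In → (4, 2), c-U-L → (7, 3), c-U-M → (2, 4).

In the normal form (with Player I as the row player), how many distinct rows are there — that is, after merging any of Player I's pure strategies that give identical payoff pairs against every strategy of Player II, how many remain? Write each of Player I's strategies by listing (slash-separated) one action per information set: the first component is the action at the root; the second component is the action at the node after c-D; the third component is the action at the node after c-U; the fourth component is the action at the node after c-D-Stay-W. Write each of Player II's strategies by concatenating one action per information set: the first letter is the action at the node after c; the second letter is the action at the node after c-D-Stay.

7

Player I has 16 pure strategies: e/Stay/L/a, e/Stay/L/d, e/Stay/M/a, e/Stay/M/d, e/In/L/a, e/In/L/d, e/In/M/a, e/In/M/d, c/Stay/L/a, c/Stay/L/d, c/Stay/M/a, c/Stay/M/d, c/In/L/a, c/In/L/d, c/In/M/a, c/In/M/d. Columns: DN, DW, DS, UN, UW, US.
{e/Stay/L/a, e/Stay/L/d, e/Stay/M/a, e/Stay/M/d, e/In/L/a, e/In/L/d, e/In/M/a, e/In/M/d} → row (5,2) (5,2) (5,2) (5,2) (5,2) (5,2)
{c/Stay/L/a} → row (5,1) (6,4) (3,4) (7,3) (7,3) (7,3)
{c/Stay/L/d} → row (5,1) (1,1) (3,4) (7,3) (7,3) (7,3)
{c/Stay/M/a} → row (5,1) (6,4) (3,4) (2,4) (2,4) (2,4)
{c/Stay/M/d} → row (5,1) (1,1) (3,4) (2,4) (2,4) (2,4)
{c/In/L/a, c/In/L/d} → row (4,2) (4,2) (4,2) (7,3) (7,3) (7,3)
{c/In/M/a, c/In/M/d} → row (4,2) (4,2) (4,2) (2,4) (2,4) (2,4)
That's 7 distinct rows out of 16 strategies.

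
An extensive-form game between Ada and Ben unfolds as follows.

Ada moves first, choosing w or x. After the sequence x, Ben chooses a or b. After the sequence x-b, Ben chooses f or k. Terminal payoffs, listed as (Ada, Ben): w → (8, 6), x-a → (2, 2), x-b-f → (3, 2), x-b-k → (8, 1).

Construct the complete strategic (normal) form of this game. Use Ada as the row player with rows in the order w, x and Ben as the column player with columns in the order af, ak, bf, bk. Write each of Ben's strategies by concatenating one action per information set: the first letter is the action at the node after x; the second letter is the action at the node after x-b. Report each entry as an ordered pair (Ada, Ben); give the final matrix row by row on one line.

w: (8,6) (8,6) (8,6) (8,6) | x: (2,2) (2,2) (3,2) (8,1)

Row w: af→(8,6), ak→(8,6), bf→(8,6), bk→(8,6)
Row x: af→(2,2), ak→(2,2), bf→(3,2), bk→(8,1)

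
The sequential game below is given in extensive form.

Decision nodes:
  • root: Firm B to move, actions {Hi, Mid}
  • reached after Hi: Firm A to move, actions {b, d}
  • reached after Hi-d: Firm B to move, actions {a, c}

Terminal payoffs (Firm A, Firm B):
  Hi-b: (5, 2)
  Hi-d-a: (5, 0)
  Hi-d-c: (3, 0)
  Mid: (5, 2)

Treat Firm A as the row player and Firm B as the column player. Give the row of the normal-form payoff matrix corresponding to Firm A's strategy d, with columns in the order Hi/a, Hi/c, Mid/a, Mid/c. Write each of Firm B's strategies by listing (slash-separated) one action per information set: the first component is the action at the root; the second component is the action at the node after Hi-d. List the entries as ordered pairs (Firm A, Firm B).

(5,0) (3,0) (5,2) (5,2)

vs Hi/a: Firm B plays Hi → Firm A plays d at [Hi] → Firm B plays a at [Hi-d] → (5, 0)
vs Hi/c: Firm B plays Hi → Firm A plays d at [Hi] → Firm B plays c at [Hi-d] → (3, 0)
vs Mid/a: Firm B plays Mid → (5, 2)
vs Mid/c: Firm B plays Mid → (5, 2)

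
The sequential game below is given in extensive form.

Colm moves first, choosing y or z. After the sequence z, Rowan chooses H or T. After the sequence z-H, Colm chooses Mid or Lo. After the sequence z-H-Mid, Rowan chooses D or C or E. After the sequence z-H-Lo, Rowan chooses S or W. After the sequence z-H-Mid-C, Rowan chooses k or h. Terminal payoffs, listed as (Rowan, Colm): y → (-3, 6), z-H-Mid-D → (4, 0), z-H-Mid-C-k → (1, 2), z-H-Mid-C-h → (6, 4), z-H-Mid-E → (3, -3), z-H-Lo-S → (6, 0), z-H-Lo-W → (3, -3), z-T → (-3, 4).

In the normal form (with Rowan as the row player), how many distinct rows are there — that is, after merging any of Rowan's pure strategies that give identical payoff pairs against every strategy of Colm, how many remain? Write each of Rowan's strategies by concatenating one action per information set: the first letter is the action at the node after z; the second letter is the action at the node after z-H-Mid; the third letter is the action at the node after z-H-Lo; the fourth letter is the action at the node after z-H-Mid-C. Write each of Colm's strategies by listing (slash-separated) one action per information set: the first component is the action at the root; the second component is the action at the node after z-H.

9

Rowan has 24 pure strategies: HDSk, HDSh, HDWk, HDWh, HCSk, HCSh, HCWk, HCWh, HESk, HESh, HEWk, HEWh, TDSk, TDSh, TDWk, TDWh, TCSk, TCSh, TCWk, TCWh, TESk, TESh, TEWk, TEWh. Columns: y/Mid, y/Lo, z/Mid, z/Lo.
{HDSk, HDSh} → row (-3,6) (-3,6) (4,0) (6,0)
{HDWk, HDWh} → row (-3,6) (-3,6) (4,0) (3,-3)
{HCSk} → row (-3,6) (-3,6) (1,2) (6,0)
{HCSh} → row (-3,6) (-3,6) (6,4) (6,0)
{HCWk} → row (-3,6) (-3,6) (1,2) (3,-3)
{HCWh} → row (-3,6) (-3,6) (6,4) (3,-3)
{HESk, HESh} → row (-3,6) (-3,6) (3,-3) (6,0)
{HEWk, HEWh} → row (-3,6) (-3,6) (3,-3) (3,-3)
{TDSk, TDSh, TDWk, TDWh, TCSk, TCSh, TCWk, TCWh, TESk, TESh, TEWk, TEWh} → row (-3,6) (-3,6) (-3,4) (-3,4)
That's 9 distinct rows out of 24 strategies.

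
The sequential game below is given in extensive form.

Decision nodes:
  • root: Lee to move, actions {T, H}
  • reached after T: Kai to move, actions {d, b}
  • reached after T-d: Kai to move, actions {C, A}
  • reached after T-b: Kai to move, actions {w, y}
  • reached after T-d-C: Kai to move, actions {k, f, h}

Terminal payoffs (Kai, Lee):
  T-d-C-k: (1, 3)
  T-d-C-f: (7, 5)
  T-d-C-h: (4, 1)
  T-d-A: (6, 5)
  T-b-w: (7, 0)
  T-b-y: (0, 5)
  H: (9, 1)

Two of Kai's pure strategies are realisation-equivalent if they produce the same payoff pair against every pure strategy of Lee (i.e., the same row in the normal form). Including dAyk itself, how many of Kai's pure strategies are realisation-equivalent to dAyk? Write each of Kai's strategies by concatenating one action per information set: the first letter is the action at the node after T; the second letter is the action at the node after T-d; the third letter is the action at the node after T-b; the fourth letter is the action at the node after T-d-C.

6

Row for dAyk (columns T, H): (6,5) (9,1).
Under dAyk, Kai's choice at the node after T-b and at the node after T-d-C can never be reached regardless of what Lee does, so varying those choices leaves every outcome unchanged.
Holding the reachable choices fixed and varying the unreachable ones freely already gives 2 × 3 = 6 equivalent strategies.
No other strategy reproduces this row, so those 6 are the full class: dAwk, dAwf, dAwh, dAyk, dAyf, dAyh.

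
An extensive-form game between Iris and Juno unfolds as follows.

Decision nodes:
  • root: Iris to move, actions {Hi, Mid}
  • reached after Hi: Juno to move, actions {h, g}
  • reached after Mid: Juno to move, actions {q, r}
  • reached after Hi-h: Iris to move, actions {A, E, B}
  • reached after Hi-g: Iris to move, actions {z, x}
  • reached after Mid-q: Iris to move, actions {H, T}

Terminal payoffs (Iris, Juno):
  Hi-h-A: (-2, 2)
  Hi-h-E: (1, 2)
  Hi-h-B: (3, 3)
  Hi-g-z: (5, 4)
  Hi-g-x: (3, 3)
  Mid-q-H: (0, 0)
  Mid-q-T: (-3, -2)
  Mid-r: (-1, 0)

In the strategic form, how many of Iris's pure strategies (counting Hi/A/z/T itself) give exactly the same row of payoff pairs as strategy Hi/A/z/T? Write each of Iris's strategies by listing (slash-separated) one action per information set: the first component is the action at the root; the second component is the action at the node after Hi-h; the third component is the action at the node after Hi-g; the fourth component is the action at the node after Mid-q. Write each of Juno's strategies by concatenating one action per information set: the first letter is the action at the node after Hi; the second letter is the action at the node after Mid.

Row for Hi/A/z/T (columns hq, hr, gq, gr): (-2,2) (-2,2) (5,4) (5,4).
Under Hi/A/z/T, Iris's choice at the node after Mid-q can never be reached regardless of what Juno does, so varying those choices leaves every outcome unchanged.
Holding the reachable choices fixed and varying the unreachable one freely already gives 2 equivalent strategies.
No other strategy reproduces this row, so those 2 are the full class: Hi/A/z/H, Hi/A/z/T.

2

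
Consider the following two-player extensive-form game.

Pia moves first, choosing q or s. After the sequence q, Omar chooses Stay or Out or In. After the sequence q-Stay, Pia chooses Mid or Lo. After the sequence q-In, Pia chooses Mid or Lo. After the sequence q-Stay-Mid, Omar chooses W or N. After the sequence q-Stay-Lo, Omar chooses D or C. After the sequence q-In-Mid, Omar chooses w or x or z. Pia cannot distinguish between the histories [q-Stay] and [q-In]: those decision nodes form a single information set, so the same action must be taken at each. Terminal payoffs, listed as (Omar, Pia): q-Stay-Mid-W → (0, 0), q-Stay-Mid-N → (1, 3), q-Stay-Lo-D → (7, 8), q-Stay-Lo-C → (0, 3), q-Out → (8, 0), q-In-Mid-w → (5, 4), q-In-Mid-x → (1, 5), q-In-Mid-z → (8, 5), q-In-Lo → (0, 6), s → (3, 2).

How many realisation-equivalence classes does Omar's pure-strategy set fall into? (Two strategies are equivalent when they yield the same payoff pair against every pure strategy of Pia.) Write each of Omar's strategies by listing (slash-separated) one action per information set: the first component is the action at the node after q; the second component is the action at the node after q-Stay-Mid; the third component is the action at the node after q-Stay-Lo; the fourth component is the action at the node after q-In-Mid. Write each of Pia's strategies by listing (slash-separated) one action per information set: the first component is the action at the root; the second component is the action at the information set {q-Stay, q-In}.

Omar has 36 pure strategies: Stay/W/D/w, Stay/W/D/x, Stay/W/D/z, Stay/W/C/w, Stay/W/C/x, Stay/W/C/z, Stay/N/D/w, Stay/N/D/x, Stay/N/D/z, Stay/N/C/w, Stay/N/C/x, Stay/N/C/z, Out/W/D/w, Out/W/D/x, Out/W/D/z, Out/W/C/w, Out/W/C/x, Out/W/C/z, Out/N/D/w, Out/N/D/x, Out/N/D/z, Out/N/C/w, Out/N/C/x, Out/N/C/z, In/W/D/w, In/W/D/x, In/W/D/z, In/W/C/w, In/W/C/x, In/W/C/z, In/N/D/w, In/N/D/x, In/N/D/z, In/N/C/w, In/N/C/x, In/N/C/z. Columns: q/Mid, q/Lo, s/Mid, s/Lo.
{Stay/W/D/w, Stay/W/D/x, Stay/W/D/z} → row (0,0) (7,8) (3,2) (3,2)
{Stay/W/C/w, Stay/W/C/x, Stay/W/C/z} → row (0,0) (0,3) (3,2) (3,2)
{Stay/N/D/w, Stay/N/D/x, Stay/N/D/z} → row (1,3) (7,8) (3,2) (3,2)
{Stay/N/C/w, Stay/N/C/x, Stay/N/C/z} → row (1,3) (0,3) (3,2) (3,2)
{Out/W/D/w, Out/W/D/x, Out/W/D/z, Out/W/C/w, Out/W/C/x, Out/W/C/z, Out/N/D/w, Out/N/D/x, Out/N/D/z, Out/N/C/w, Out/N/C/x, Out/N/C/z} → row (8,0) (8,0) (3,2) (3,2)
{In/W/D/w, In/W/C/w, In/N/D/w, In/N/C/w} → row (5,4) (0,6) (3,2) (3,2)
{In/W/D/x, In/W/C/x, In/N/D/x, In/N/C/x} → row (1,5) (0,6) (3,2) (3,2)
{In/W/D/z, In/W/C/z, In/N/D/z, In/N/C/z} → row (8,5) (0,6) (3,2) (3,2)
That's 8 distinct rows out of 36 strategies.

8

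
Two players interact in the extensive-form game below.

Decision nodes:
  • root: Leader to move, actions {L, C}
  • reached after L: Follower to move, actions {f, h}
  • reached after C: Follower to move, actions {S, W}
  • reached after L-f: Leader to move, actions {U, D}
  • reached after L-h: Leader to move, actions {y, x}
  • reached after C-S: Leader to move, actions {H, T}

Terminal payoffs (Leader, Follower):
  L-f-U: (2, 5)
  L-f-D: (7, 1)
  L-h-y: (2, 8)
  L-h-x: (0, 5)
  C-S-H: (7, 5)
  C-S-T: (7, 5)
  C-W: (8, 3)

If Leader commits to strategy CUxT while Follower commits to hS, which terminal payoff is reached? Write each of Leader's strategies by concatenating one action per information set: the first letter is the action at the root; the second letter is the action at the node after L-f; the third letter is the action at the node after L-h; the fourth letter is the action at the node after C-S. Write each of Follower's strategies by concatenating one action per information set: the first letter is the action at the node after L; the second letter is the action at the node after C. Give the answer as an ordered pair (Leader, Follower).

(7, 5)

Trace the play path from the root:
  Leader plays C
  Follower plays S at [C]
  Leader plays T at [C-S]
→ terminal payoff (7, 5).
(Leader's choice at the node after L-f is never reached on this path, so it doesn't affect the outcome.)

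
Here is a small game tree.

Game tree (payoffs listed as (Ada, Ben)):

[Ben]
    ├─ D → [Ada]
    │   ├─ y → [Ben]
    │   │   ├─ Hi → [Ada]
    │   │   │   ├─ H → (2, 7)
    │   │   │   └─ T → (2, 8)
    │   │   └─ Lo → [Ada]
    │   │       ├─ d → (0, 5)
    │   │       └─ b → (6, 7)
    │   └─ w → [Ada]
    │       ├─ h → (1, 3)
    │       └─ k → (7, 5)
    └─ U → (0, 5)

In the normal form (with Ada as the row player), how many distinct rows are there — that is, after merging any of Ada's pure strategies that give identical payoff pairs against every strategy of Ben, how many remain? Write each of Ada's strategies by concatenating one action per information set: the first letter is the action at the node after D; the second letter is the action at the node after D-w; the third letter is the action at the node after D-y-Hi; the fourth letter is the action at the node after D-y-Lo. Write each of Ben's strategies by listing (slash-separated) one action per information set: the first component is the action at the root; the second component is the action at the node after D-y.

Ada has 16 pure strategies: yhHd, yhHb, yhTd, yhTb, ykHd, ykHb, ykTd, ykTb, whHd, whHb, whTd, whTb, wkHd, wkHb, wkTd, wkTb. Columns: D/Hi, D/Lo, U/Hi, U/Lo.
{yhHd, ykHd} → row (2,7) (0,5) (0,5) (0,5)
{yhHb, ykHb} → row (2,7) (6,7) (0,5) (0,5)
{yhTd, ykTd} → row (2,8) (0,5) (0,5) (0,5)
{yhTb, ykTb} → row (2,8) (6,7) (0,5) (0,5)
{whHd, whHb, whTd, whTb} → row (1,3) (1,3) (0,5) (0,5)
{wkHd, wkHb, wkTd, wkTb} → row (7,5) (7,5) (0,5) (0,5)
That's 6 distinct rows out of 16 strategies.

6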